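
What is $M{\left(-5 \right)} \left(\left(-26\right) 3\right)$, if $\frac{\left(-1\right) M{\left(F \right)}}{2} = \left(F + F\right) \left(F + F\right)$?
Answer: $15600$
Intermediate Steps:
$M{\left(F \right)} = - 8 F^{2}$ ($M{\left(F \right)} = - 2 \left(F + F\right) \left(F + F\right) = - 2 \cdot 2 F 2 F = - 2 \cdot 4 F^{2} = - 8 F^{2}$)
$M{\left(-5 \right)} \left(\left(-26\right) 3\right) = - 8 \left(-5\right)^{2} \left(\left(-26\right) 3\right) = \left(-8\right) 25 \left(-78\right) = \left(-200\right) \left(-78\right) = 15600$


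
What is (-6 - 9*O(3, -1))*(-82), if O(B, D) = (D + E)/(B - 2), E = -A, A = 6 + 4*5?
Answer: -19434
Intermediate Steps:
A = 26 (A = 6 + 20 = 26)
E = -26 (E = -1*26 = -26)
O(B, D) = (-26 + D)/(-2 + B) (O(B, D) = (D - 26)/(B - 2) = (-26 + D)/(-2 + B))
(-6 - 9*O(3, -1))*(-82) = (-6 - 9*(-26 - 1)/(-2 + 3))*(-82) = (-6 - 9*(-27)/1)*(-82) = (-6 - 9*(-27))*(-82) = (-6 + 243)*(-82) = 237*(-82) = -19434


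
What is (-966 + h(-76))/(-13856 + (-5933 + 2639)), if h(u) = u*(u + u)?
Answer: -5293/8575 ≈ -0.61726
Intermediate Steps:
h(u) = 2*u² (h(u) = u*(2*u) = 2*u²)
(-966 + h(-76))/(-13856 + (-5933 + 2639)) = (-966 + 2*(-76)²)/(-13856 + (-5933 + 2639)) = (-966 + 2*5776)/(-13856 - 3294) = (-966 + 11552)/(-17150) = 10586*(-1/17150) = -5293/8575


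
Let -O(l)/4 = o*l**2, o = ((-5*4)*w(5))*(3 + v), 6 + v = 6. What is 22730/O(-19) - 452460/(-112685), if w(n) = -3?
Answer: 2300841463/585781704 ≈ 3.9278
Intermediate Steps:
v = 0 (v = -6 + 6 = 0)
o = 180 (o = (-5*4*(-3))*(3 + 0) = -20*(-3)*3 = 60*3 = 180)
O(l) = -720*l**2
22730/O(-19) - 452460/(-112685) = 22730/((-720*(-19)**2)) - 452460/(-112685) = 22730/((-720*361)) - 452460*(-1/112685) = 22730/(-259920) + 90492/22537 = 22730*(-1/259920) + 90492/22537 = -2273/25992 + 90492/22537 = 2300841463/585781704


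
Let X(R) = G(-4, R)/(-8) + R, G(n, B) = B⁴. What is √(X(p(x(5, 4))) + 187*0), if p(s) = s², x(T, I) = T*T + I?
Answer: 29*I*√1189646626/4 ≈ 2.5006e+5*I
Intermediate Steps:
x(T, I) = I + T² (x(T, I) = T² + I = I + T²)
X(R) = R - R⁴/8 (X(R) = R⁴/(-8) + R = R⁴*(-⅛) + R = -R⁴/8 + R = R - R⁴/8)
√(X(p(x(5, 4))) + 187*0) = √(((4 + 5²)² - (4 + 5²)⁸/8) + 187*0) = √(((4 + 25)² - (4 + 25)⁸/8) + 0) = √((29² - (29²)⁴/8) + 0) = √((841 - ⅛*841⁴) + 0) = √((841 - ⅛*500246412961) + 0) = √((841 - 500246412961/8) + 0) = √(-500246406233/8 + 0) = √(-500246406233/8) = 29*I*√1189646626/4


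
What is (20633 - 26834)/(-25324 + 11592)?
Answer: 6201/13732 ≈ 0.45157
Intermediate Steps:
(20633 - 26834)/(-25324 + 11592) = -6201/(-13732) = -6201*(-1/13732) = 6201/13732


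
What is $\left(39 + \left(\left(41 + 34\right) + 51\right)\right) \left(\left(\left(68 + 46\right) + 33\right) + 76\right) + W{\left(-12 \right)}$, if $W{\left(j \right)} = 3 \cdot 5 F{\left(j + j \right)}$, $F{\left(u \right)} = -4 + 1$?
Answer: $36750$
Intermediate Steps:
$F{\left(u \right)} = -3$
$W{\left(j \right)} = -45$ ($W{\left(j \right)} = 3 \cdot 5 \left(-3\right) = 15 \left(-3\right) = -45$)
$\left(39 + \left(\left(41 + 34\right) + 51\right)\right) \left(\left(\left(68 + 46\right) + 33\right) + 76\right) + W{\left(-12 \right)} = \left(39 + \left(\left(41 + 34\right) + 51\right)\right) \left(\left(\left(68 + 46\right) + 33\right) + 76\right) - 45 = \left(39 + \left(75 + 51\right)\right) \left(\left(114 + 33\right) + 76\right) - 45 = \left(39 + 126\right) \left(147 + 76\right) - 45 = 165 \cdot 223 - 45 = 36795 - 45 = 36750$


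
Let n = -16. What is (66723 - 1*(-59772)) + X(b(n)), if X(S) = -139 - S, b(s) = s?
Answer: 126372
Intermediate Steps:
(66723 - 1*(-59772)) + X(b(n)) = (66723 - 1*(-59772)) + (-139 - 1*(-16)) = (66723 + 59772) + (-139 + 16) = 126495 - 123 = 126372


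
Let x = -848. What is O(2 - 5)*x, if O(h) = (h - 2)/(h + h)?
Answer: -2120/3 ≈ -706.67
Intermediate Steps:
O(h) = (-2 + h)/(2*h) (O(h) = (-2 + h)/((2*h)) = (-2 + h)*(1/(2*h)) = (-2 + h)/(2*h))
O(2 - 5)*x = ((-2 + (2 - 5))/(2*(2 - 5)))*(-848) = ((½)*(-2 - 3)/(-3))*(-848) = ((½)*(-⅓)*(-5))*(-848) = (⅚)*(-848) = -2120/3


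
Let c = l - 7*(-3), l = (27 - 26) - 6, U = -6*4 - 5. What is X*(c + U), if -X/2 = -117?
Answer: -3042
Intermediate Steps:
U = -29 (U = -24 - 5 = -29)
l = -5 (l = 1 - 6 = -5)
X = 234 (X = -2*(-117) = 234)
c = 16 (c = -5 - 7*(-3) = -5 - 1*(-21) = -5 + 21 = 16)
X*(c + U) = 234*(16 - 29) = 234*(-13) = -3042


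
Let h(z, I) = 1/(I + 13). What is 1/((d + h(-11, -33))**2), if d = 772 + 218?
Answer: 400/392000401 ≈ 1.0204e-6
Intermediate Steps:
h(z, I) = 1/(13 + I)
d = 990
1/((d + h(-11, -33))**2) = 1/((990 + 1/(13 - 33))**2) = 1/((990 + 1/(-20))**2) = 1/((990 - 1/20)**2) = 1/((19799/20)**2) = 1/(392000401/400) = 400/392000401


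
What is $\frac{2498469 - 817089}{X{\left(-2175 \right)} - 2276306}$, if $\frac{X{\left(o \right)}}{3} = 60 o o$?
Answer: $\frac{840690}{424618097} \approx 0.0019799$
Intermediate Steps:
$X{\left(o \right)} = 180 o^{2}$ ($X{\left(o \right)} = 3 \cdot 60 o o = 3 \cdot 60 o^{2} = 180 o^{2}$)
$\frac{2498469 - 817089}{X{\left(-2175 \right)} - 2276306} = \frac{2498469 - 817089}{180 \left(-2175\right)^{2} - 2276306} = \frac{1681380}{180 \cdot 4730625 - 2276306} = \frac{1681380}{851512500 - 2276306} = \frac{1681380}{849236194} = 1681380 \cdot \frac{1}{849236194} = \frac{840690}{424618097}$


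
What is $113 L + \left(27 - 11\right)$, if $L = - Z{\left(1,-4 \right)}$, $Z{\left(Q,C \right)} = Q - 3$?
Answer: $242$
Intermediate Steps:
$Z{\left(Q,C \right)} = -3 + Q$ ($Z{\left(Q,C \right)} = Q - 3 = -3 + Q$)
$L = 2$ ($L = - (-3 + 1) = \left(-1\right) \left(-2\right) = 2$)
$113 L + \left(27 - 11\right) = 113 \cdot 2 + \left(27 - 11\right) = 226 + 16 = 242$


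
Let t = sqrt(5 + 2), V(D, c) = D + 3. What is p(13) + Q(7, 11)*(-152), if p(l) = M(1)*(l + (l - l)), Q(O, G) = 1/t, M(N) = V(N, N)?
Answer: 52 - 152*sqrt(7)/7 ≈ -5.4506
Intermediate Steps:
V(D, c) = 3 + D
t = sqrt(7) ≈ 2.6458
M(N) = 3 + N
Q(O, G) = sqrt(7)/7 (Q(O, G) = 1/(sqrt(7)) = sqrt(7)/7)
p(l) = 4*l (p(l) = (3 + 1)*(l + (l - l)) = 4*(l + 0) = 4*l)
p(13) + Q(7, 11)*(-152) = 4*13 + (sqrt(7)/7)*(-152) = 52 - 152*sqrt(7)/7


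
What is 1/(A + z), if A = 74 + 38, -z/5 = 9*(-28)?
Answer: 1/1372 ≈ 0.00072886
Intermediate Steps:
z = 1260 (z = -45*(-28) = -5*(-252) = 1260)
A = 112
1/(A + z) = 1/(112 + 1260) = 1/1372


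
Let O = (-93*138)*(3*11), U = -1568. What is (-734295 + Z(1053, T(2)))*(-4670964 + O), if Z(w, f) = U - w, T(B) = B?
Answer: 3754208245176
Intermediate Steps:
O = -423522 (O = -12834*33 = -423522)
Z(w, f) = -1568 - w
(-734295 + Z(1053, T(2)))*(-4670964 + O) = (-734295 + (-1568 - 1*1053))*(-4670964 - 423522) = (-734295 + (-1568 - 1053))*(-5094486) = (-734295 - 2621)*(-5094486) = -736916*(-5094486) = 3754208245176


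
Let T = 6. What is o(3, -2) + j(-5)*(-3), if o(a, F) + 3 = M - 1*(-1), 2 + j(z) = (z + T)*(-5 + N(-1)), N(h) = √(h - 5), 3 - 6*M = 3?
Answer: 19 - 3*I*√6 ≈ 19.0 - 7.3485*I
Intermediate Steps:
M = 0 (M = ½ - ⅙*3 = ½ - ½ = 0)
N(h) = √(-5 + h)
j(z) = -2 + (-5 + I*√6)*(6 + z) (j(z) = -2 + (z + 6)*(-5 + √(-5 - 1)) = -2 + (6 + z)*(-5 + √(-6)) = -2 + (6 + z)*(-5 + I*√6) = -2 + (-5 + I*√6)*(6 + z))
o(a, F) = -2 (o(a, F) = -3 + (0 - 1*(-1)) = -3 + (0 + 1) = -3 + 1 = -2)
o(3, -2) + j(-5)*(-3) = -2 + (-32 - 5*(-5) + 6*I*√6 + I*(-5)*√6)*(-3) = -2 + (-32 + 25 + 6*I*√6 - 5*I*√6)*(-3) = -2 + (-7 + I*√6)*(-3) = -2 + (21 - 3*I*√6) = 19 - 3*I*√6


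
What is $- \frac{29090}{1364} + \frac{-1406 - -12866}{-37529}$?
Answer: $- \frac{553675025}{25594778} \approx -21.632$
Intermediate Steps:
$- \frac{29090}{1364} + \frac{-1406 - -12866}{-37529} = \left(-29090\right) \frac{1}{1364} + \left(-1406 + 12866\right) \left(- \frac{1}{37529}\right) = - \frac{14545}{682} + 11460 \left(- \frac{1}{37529}\right) = - \frac{14545}{682} - \frac{11460}{37529} = - \frac{553675025}{25594778}$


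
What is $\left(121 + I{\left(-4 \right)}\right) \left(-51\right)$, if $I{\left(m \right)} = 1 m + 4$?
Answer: $-6171$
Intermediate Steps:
$I{\left(m \right)} = 4 + m$ ($I{\left(m \right)} = m + 4 = 4 + m$)
$\left(121 + I{\left(-4 \right)}\right) \left(-51\right) = \left(121 + \left(4 - 4\right)\right) \left(-51\right) = \left(121 + 0\right) \left(-51\right) = 121 \left(-51\right) = -6171$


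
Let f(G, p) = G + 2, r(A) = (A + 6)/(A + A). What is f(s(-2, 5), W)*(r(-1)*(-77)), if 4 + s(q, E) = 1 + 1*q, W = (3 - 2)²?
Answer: -1155/2 ≈ -577.50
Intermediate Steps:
W = 1 (W = 1² = 1)
s(q, E) = -3 + q (s(q, E) = -4 + (1 + 1*q) = -4 + (1 + q) = -3 + q)
r(A) = (6 + A)/(2*A) (r(A) = (6 + A)/((2*A)) = (6 + A)*(1/(2*A)) = (6 + A)/(2*A))
f(G, p) = 2 + G
f(s(-2, 5), W)*(r(-1)*(-77)) = (2 + (-3 - 2))*(((½)*(6 - 1)/(-1))*(-77)) = (2 - 5)*(((½)*(-1)*5)*(-77)) = -(-15)*(-77)/2 = -3*385/2 = -1155/2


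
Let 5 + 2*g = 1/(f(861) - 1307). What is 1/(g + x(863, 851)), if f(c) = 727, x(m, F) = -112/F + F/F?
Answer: -987160/1611511 ≈ -0.61257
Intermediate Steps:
x(m, F) = 1 - 112/F (x(m, F) = -112/F + 1 = 1 - 112/F)
g = -2901/1160 (g = -5/2 + 1/(2*(727 - 1307)) = -5/2 + (1/2)/(-580) = -5/2 + (1/2)*(-1/580) = -5/2 - 1/1160 = -2901/1160 ≈ -2.5009)
1/(g + x(863, 851)) = 1/(-2901/1160 + (-112 + 851)/851) = 1/(-2901/1160 + (1/851)*739) = 1/(-2901/1160 + 739/851) = 1/(-1611511/987160) = -987160/1611511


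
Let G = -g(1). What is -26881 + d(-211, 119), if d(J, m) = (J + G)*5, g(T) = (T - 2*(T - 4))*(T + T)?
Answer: -28006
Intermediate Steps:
g(T) = 2*T*(8 - T) (g(T) = (T - 2*(-4 + T))*(2*T) = (T + (8 - 2*T))*(2*T) = (8 - T)*(2*T) = 2*T*(8 - T))
G = -14 (G = -2*(8 - 1*1) = -2*(8 - 1) = -2*7 = -1*14 = -14)
d(J, m) = -70 + 5*J (d(J, m) = (J - 14)*5 = (-14 + J)*5 = -70 + 5*J)
-26881 + d(-211, 119) = -26881 + (-70 + 5*(-211)) = -26881 + (-70 - 1055) = -26881 - 1125 = -28006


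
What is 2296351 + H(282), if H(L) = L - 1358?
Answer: 2295275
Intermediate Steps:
H(L) = -1358 + L
2296351 + H(282) = 2296351 + (-1358 + 282) = 2296351 - 1076 = 2295275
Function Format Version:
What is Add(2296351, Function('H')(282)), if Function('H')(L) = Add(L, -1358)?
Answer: 2295275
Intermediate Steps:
Function('H')(L) = Add(-1358, L)
Add(2296351, Function('H')(282)) = Add(2296351, Add(-1358, 282)) = Add(2296351, -1076) = 2295275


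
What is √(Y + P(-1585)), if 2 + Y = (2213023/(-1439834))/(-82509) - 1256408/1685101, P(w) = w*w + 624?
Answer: √832261713829782326477852085884912127402/18198977975747646 ≈ 1585.2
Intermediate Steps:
P(w) = 624 + w² (P(w) = w² + 624 = 624 + w²)
Y = -49966739214747667/18198977975747646 (Y = -2 + ((2213023/(-1439834))/(-82509) - 1256408/1685101) = -2 + ((2213023*(-1/1439834))*(-1/82509) - 1256408*1/1685101) = -2 + (-2213023/1439834*(-1/82509) - 1256408/1685101) = -2 + (2213023/118799263506 - 1256408/1685101) = -2 - 13568783263252375/18198977975747646 = -49966739214747667/18198977975747646 ≈ -2.7456)
√(Y + P(-1585)) = √(-49966739214747667/18198977975747646 + (624 + (-1585)²)) = √(-49966739214747667/18198977975747646 + (624 + 2512225)) = √(-49966739214747667/18198977975747646 + 2512849) = √(45731233640640281755787/18198977975747646) = √832261713829782326477852085884912127402/18198977975747646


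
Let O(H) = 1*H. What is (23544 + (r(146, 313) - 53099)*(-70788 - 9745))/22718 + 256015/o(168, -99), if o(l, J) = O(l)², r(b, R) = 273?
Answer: 60039022400209/320596416 ≈ 1.8727e+5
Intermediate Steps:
O(H) = H
o(l, J) = l²
(23544 + (r(146, 313) - 53099)*(-70788 - 9745))/22718 + 256015/o(168, -99) = (23544 + (273 - 53099)*(-70788 - 9745))/22718 + 256015/(168²) = (23544 - 52826*(-80533))*(1/22718) + 256015/28224 = (23544 + 4254236258)*(1/22718) + 256015*(1/28224) = 4254259802*(1/22718) + 256015/28224 = 2127129901/11359 + 256015/28224 = 60039022400209/320596416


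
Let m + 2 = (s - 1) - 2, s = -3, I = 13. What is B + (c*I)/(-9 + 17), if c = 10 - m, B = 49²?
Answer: 9721/4 ≈ 2430.3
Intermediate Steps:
m = -8 (m = -2 + ((-3 - 1) - 2) = -2 + (-4 - 2) = -2 - 6 = -8)
B = 2401
c = 18 (c = 10 - 1*(-8) = 10 + 8 = 18)
B + (c*I)/(-9 + 17) = 2401 + (18*13)/(-9 + 17) = 2401 + 234/8 = 2401 + 234*(⅛) = 2401 + 117/4 = 9721/4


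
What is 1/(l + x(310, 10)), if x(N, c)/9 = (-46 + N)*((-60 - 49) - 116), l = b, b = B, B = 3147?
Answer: -1/531453 ≈ -1.8816e-6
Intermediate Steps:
b = 3147
l = 3147
x(N, c) = 93150 - 2025*N (x(N, c) = 9*((-46 + N)*((-60 - 49) - 116)) = 9*((-46 + N)*(-109 - 116)) = 9*((-46 + N)*(-225)) = 9*(10350 - 225*N) = 93150 - 2025*N)
1/(l + x(310, 10)) = 1/(3147 + (93150 - 2025*310)) = 1/(3147 + (93150 - 627750)) = 1/(3147 - 534600) = 1/(-531453) = -1/531453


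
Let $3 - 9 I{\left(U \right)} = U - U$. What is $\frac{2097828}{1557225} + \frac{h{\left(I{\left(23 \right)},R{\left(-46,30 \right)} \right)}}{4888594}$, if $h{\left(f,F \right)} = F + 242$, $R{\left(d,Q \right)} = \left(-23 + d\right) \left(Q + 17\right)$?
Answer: $\frac{1138972904623}{845848976850} \approx 1.3465$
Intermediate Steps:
$R{\left(d,Q \right)} = \left(-23 + d\right) \left(17 + Q\right)$
$I{\left(U \right)} = \frac{1}{3}$ ($I{\left(U \right)} = \frac{1}{3} - \frac{U - U}{9} = \frac{1}{3} - 0 = \frac{1}{3} + 0 = \frac{1}{3}$)
$h{\left(f,F \right)} = 242 + F$
$\frac{2097828}{1557225} + \frac{h{\left(I{\left(23 \right)},R{\left(-46,30 \right)} \right)}}{4888594} = \frac{2097828}{1557225} + \frac{242 + \left(-391 - 690 + 17 \left(-46\right) + 30 \left(-46\right)\right)}{4888594} = 2097828 \cdot \frac{1}{1557225} + \left(242 - 3243\right) \frac{1}{4888594} = \frac{233092}{173025} + \left(242 - 3243\right) \frac{1}{4888594} = \frac{233092}{173025} - \frac{3001}{4888594} = \frac{1138972904623}{845848976850}$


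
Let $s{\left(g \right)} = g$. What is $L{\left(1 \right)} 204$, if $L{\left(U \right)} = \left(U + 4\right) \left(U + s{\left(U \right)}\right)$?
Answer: $2040$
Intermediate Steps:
$L{\left(U \right)} = 2 U \left(4 + U\right)$ ($L{\left(U \right)} = \left(U + 4\right) \left(U + U\right) = \left(4 + U\right) 2 U = 2 U \left(4 + U\right)$)
$L{\left(1 \right)} 204 = 2 \cdot 1 \left(4 + 1\right) 204 = 2 \cdot 1 \cdot 5 \cdot 204 = 10 \cdot 204 = 2040$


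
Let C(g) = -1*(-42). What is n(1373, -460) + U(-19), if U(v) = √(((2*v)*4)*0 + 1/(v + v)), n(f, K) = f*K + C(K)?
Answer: -631538 + I*√38/38 ≈ -6.3154e+5 + 0.16222*I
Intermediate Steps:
C(g) = 42
n(f, K) = 42 + K*f (n(f, K) = f*K + 42 = K*f + 42 = 42 + K*f)
U(v) = √2*√(1/v)/2 (U(v) = √((8*v)*0 + 1/(2*v)) = √(0 + 1/(2*v)) = √(1/(2*v)) = √2*√(1/v)/2)
n(1373, -460) + U(-19) = (42 - 460*1373) + √2*√(1/(-19))/2 = (42 - 631580) + √2*√(-1/19)/2 = -631538 + √2*(I*√19/19)/2 = -631538 + I*√38/38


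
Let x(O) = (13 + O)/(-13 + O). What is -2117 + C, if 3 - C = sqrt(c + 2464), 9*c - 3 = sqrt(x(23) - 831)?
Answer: -2114 - sqrt(554475 + 5*I*sqrt(20685))/15 ≈ -2163.6 - 0.032191*I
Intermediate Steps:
x(O) = (13 + O)/(-13 + O)
c = 1/3 + I*sqrt(20685)/45 (c = 1/3 + sqrt((13 + 23)/(-13 + 23) - 831)/9 = 1/3 + sqrt(36/10 - 831)/9 = 1/3 + sqrt((1/10)*36 - 831)/9 = 1/3 + sqrt(18/5 - 831)/9 = 1/3 + sqrt(-4137/5)/9 = 1/3 + (I*sqrt(20685)/5)/9 = 1/3 + I*sqrt(20685)/45 ≈ 0.33333 + 3.1961*I)
C = 3 - sqrt(7393/3 + I*sqrt(20685)/45) (C = 3 - sqrt((1/3 + I*sqrt(20685)/45) + 2464) = 3 - sqrt(7393/3 + I*sqrt(20685)/45) ≈ -46.642 - 0.032191*I)
-2117 + C = -2117 + (3 - sqrt(554475 + 5*I*sqrt(20685))/15) = -2114 - sqrt(554475 + 5*I*sqrt(20685))/15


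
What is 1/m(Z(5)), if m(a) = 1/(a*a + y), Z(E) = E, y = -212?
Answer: -187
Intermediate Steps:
m(a) = 1/(-212 + a²) (m(a) = 1/(a*a - 212) = 1/(a² - 212) = 1/(-212 + a²))
1/m(Z(5)) = 1/(1/(-212 + 5²)) = 1/(1/(-212 + 25)) = 1/(1/(-187)) = 1/(-1/187) = -187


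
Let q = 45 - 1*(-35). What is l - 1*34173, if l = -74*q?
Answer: -40093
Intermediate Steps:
q = 80 (q = 45 + 35 = 80)
l = -5920 (l = -74*80 = -5920)
l - 1*34173 = -5920 - 1*34173 = -5920 - 34173 = -40093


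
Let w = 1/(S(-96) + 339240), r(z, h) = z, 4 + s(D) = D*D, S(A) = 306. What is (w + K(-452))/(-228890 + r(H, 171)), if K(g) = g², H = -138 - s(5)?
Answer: -69370605985/77772671754 ≈ -0.89197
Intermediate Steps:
s(D) = -4 + D² (s(D) = -4 + D*D = -4 + D²)
H = -159 (H = -138 - (-4 + 5²) = -138 - (-4 + 25) = -138 - 1*21 = -138 - 21 = -159)
w = 1/339546 (w = 1/(306 + 339240) = 1/339546 ≈ 2.9451e-6)
(w + K(-452))/(-228890 + r(H, 171)) = (1/339546 + (-452)²)/(-228890 - 159) = (1/339546 + 204304)/(-229049) = (69370605985/339546)*(-1/229049) = -69370605985/77772671754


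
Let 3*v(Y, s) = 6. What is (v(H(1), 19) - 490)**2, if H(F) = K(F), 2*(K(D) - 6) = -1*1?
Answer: 238144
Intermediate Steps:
K(D) = 11/2 (K(D) = 6 + (-1*1)/2 = 6 + (1/2)*(-1) = 6 - 1/2 = 11/2)
H(F) = 11/2
v(Y, s) = 2 (v(Y, s) = (1/3)*6 = 2)
(v(H(1), 19) - 490)**2 = (2 - 490)**2 = (-488)**2 = 238144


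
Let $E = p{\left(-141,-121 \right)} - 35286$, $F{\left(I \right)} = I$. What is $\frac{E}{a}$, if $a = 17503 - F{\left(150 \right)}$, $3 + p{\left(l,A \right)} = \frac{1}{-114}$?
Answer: $- \frac{4022947}{1978242} \approx -2.0336$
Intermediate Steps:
$p{\left(l,A \right)} = - \frac{343}{114}$ ($p{\left(l,A \right)} = -3 + \frac{1}{-114} = -3 - \frac{1}{114} = - \frac{343}{114}$)
$a = 17353$ ($a = 17503 - 150 = 17353$)
$E = - \frac{4022947}{114}$ ($E = - \frac{343}{114} - 35286 = - \frac{4022947}{114} \approx -35289.0$)
$\frac{E}{a} = - \frac{4022947}{114 \cdot 17353} = \left(- \frac{4022947}{114}\right) \frac{1}{17353} = - \frac{4022947}{1978242}$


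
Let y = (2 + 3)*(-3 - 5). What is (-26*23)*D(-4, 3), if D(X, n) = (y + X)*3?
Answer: 78936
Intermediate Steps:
y = -40 (y = 5*(-8) = -40)
D(X, n) = -120 + 3*X (D(X, n) = (-40 + X)*3 = -120 + 3*X)
(-26*23)*D(-4, 3) = (-26*23)*(-120 + 3*(-4)) = -598*(-120 - 12) = -598*(-132) = 78936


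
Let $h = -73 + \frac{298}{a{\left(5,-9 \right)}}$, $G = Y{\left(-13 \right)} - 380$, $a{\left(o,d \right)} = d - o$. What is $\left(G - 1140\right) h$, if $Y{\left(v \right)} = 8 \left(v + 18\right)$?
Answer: $\frac{976800}{7} \approx 1.3954 \cdot 10^{5}$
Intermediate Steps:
$Y{\left(v \right)} = 144 + 8 v$ ($Y{\left(v \right)} = 8 \left(18 + v\right) = 144 + 8 v$)
$G = -340$ ($G = \left(144 + 8 \left(-13\right)\right) - 380 = \left(144 - 104\right) - 380 = 40 - 380 = -340$)
$h = - \frac{660}{7}$ ($h = -73 + \frac{298}{-9 - 5} = -73 + \frac{298}{-14} = -73 + 298 \left(- \frac{1}{14}\right) = -73 - \frac{149}{7} = - \frac{660}{7} \approx -94.286$)
$\left(G - 1140\right) h = \left(-340 - 1140\right) \left(- \frac{660}{7}\right) = \left(-1480\right) \left(- \frac{660}{7}\right) = \frac{976800}{7}$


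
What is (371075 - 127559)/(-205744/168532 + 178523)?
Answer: 209388972/153503227 ≈ 1.3641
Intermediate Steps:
(371075 - 127559)/(-205744/168532 + 178523) = 243516/(-205744*1/168532 + 178523) = 243516/(-7348/6019 + 178523) = 243516/(1074522589/6019) = 243516*(6019/1074522589) = 209388972/153503227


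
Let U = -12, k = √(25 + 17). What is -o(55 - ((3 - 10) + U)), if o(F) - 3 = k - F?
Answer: 71 - √42 ≈ 64.519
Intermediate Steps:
k = √42 ≈ 6.4807
o(F) = 3 + √42 - F (o(F) = 3 + (√42 - F) = 3 + √42 - F)
-o(55 - ((3 - 10) + U)) = -(3 + √42 - (55 - ((3 - 10) - 12))) = -(3 + √42 - (55 - (-7 - 12))) = -(3 + √42 - (55 - 1*(-19))) = -(3 + √42 - (55 + 19)) = -(3 + √42 - 1*74) = -(3 + √42 - 74) = -(-71 + √42) = 71 - √42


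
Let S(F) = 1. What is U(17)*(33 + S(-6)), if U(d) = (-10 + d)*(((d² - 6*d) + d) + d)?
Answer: 52598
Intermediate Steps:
U(d) = (-10 + d)*(d² - 4*d) (U(d) = (-10 + d)*((d² - 5*d) + d) = (-10 + d)*(d² - 4*d))
U(17)*(33 + S(-6)) = (17*(40 + 17² - 14*17))*(33 + 1) = (17*(40 + 289 - 238))*34 = (17*91)*34 = 1547*34 = 52598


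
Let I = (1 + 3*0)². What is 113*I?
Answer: 113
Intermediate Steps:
I = 1 (I = (1 + 0)² = 1² = 1)
113*I = 113*1 = 113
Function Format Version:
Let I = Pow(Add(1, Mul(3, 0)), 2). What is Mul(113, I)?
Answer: 113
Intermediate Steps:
I = 1 (I = Pow(Add(1, 0), 2) = Pow(1, 2) = 1)
Mul(113, I) = Mul(113, 1) = 113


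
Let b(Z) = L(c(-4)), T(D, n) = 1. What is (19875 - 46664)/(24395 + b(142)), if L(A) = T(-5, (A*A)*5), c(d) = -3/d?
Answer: -26789/24396 ≈ -1.0981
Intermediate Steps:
L(A) = 1
b(Z) = 1
(19875 - 46664)/(24395 + b(142)) = (19875 - 46664)/(24395 + 1) = -26789/24396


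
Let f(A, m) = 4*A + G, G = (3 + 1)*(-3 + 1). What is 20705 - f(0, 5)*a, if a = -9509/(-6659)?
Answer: 137950667/6659 ≈ 20716.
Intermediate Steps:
G = -8 (G = 4*(-2) = -8)
f(A, m) = -8 + 4*A (f(A, m) = 4*A - 8 = -8 + 4*A)
a = 9509/6659 (a = -9509*(-1/6659) = 9509/6659 ≈ 1.4280)
20705 - f(0, 5)*a = 20705 - (-8 + 4*0)*9509/6659 = 20705 - (-8 + 0)*9509/6659 = 20705 - (-8)*9509/6659 = 20705 - 1*(-76072/6659) = 20705 + 76072/6659 = 137950667/6659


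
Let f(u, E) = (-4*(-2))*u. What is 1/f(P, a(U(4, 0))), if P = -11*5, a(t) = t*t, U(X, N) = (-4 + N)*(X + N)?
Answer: -1/440 ≈ -0.0022727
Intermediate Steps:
U(X, N) = (-4 + N)*(N + X)
a(t) = t**2
P = -55
f(u, E) = 8*u
1/f(P, a(U(4, 0))) = 1/(8*(-55)) = 1/(-440) = -1/440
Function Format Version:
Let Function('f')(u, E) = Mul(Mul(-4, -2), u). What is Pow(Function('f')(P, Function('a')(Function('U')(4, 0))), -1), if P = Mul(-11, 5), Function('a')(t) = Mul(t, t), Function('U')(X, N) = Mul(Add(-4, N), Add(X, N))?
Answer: Rational(-1, 440) ≈ -0.0022727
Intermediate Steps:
Function('U')(X, N) = Mul(Add(-4, N), Add(N, X))
Function('a')(t) = Pow(t, 2)
P = -55
Function('f')(u, E) = Mul(8, u)
Pow(Function('f')(P, Function('a')(Function('U')(4, 0))), -1) = Pow(Mul(8, -55), -1) = Pow(-440, -1) = Rational(-1, 440)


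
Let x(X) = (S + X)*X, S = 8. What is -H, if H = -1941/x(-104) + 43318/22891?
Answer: -11759257/6925568 ≈ -1.6979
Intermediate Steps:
x(X) = X*(8 + X) (x(X) = (8 + X)*X = X*(8 + X))
H = 11759257/6925568 (H = -1941*(-1/(104*(8 - 104))) + 43318/22891 = -1941/((-104*(-96))) + 43318*(1/22891) = -1941/9984 + 3938/2081 = -1941*1/9984 + 3938/2081 = -647/3328 + 3938/2081 = 11759257/6925568 ≈ 1.6979)
-H = -1*11759257/6925568 = -11759257/6925568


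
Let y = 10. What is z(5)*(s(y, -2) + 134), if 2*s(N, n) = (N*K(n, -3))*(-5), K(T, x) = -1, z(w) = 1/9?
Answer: 53/3 ≈ 17.667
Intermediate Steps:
z(w) = ⅑
s(N, n) = 5*N/2 (s(N, n) = ((N*(-1))*(-5))/2 = (-N*(-5))/2 = (5*N)/2 = 5*N/2)
z(5)*(s(y, -2) + 134) = ((5/2)*10 + 134)/9 = (25 + 134)/9 = (⅑)*159 = 53/3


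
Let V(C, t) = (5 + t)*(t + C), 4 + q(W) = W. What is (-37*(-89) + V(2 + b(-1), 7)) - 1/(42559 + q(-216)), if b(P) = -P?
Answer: 144503006/42339 ≈ 3413.0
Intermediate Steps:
q(W) = -4 + W
V(C, t) = (5 + t)*(C + t)
(-37*(-89) + V(2 + b(-1), 7)) - 1/(42559 + q(-216)) = (-37*(-89) + (7² + 5*(2 - 1*(-1)) + 5*7 + (2 - 1*(-1))*7)) - 1/(42559 + (-4 - 216)) = (3293 + (49 + 5*(2 + 1) + 35 + (2 + 1)*7)) - 1/(42559 - 220) = (3293 + (49 + 5*3 + 35 + 3*7)) - 1/42339 = (3293 + (49 + 15 + 35 + 21)) - 1*1/42339 = (3293 + 120) - 1/42339 = 3413 - 1/42339 = 144503006/42339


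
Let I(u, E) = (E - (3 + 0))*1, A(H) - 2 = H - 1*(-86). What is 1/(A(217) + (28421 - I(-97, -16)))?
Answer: 1/28745 ≈ 3.4789e-5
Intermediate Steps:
A(H) = 88 + H (A(H) = 2 + (H - 1*(-86)) = 2 + (H + 86) = 2 + (86 + H) = 88 + H)
I(u, E) = -3 + E (I(u, E) = (E - 1*3)*1 = (E - 3)*1 = (-3 + E)*1 = -3 + E)
1/(A(217) + (28421 - I(-97, -16))) = 1/((88 + 217) + (28421 - (-3 - 16))) = 1/(305 + (28421 - 1*(-19))) = 1/(305 + (28421 + 19)) = 1/(305 + 28440) = 1/28745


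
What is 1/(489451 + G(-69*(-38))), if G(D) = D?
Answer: 1/492073 ≈ 2.0322e-6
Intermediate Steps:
1/(489451 + G(-69*(-38))) = 1/(489451 - 69*(-38)) = 1/(489451 + 2622) = 1/492073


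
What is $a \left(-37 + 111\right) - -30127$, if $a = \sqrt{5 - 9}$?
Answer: $30127 + 148 i \approx 30127.0 + 148.0 i$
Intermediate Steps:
$a = 2 i$ ($a = \sqrt{-4} = 2 i \approx 2.0 i$)
$a \left(-37 + 111\right) - -30127 = 2 i \left(-37 + 111\right) - -30127 = 2 i 74 + 30127 = 148 i + 30127 = 30127 + 148 i$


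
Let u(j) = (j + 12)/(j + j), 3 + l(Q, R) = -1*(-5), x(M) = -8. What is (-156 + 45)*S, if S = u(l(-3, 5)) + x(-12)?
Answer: 999/2 ≈ 499.50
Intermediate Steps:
l(Q, R) = 2 (l(Q, R) = -3 - 1*(-5) = -3 + 5 = 2)
u(j) = (12 + j)/(2*j) (u(j) = (12 + j)/((2*j)) = (12 + j)*(1/(2*j)) = (12 + j)/(2*j))
S = -9/2 (S = (½)*(12 + 2)/2 - 8 = (½)*(½)*14 - 8 = 7/2 - 8 = -9/2 ≈ -4.5000)
(-156 + 45)*S = (-156 + 45)*(-9/2) = -111*(-9/2) = 999/2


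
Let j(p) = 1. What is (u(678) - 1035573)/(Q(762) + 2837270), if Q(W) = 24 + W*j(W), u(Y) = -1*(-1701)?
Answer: -129234/354757 ≈ -0.36429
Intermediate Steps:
u(Y) = 1701
Q(W) = 24 + W (Q(W) = 24 + W*1 = 24 + W)
(u(678) - 1035573)/(Q(762) + 2837270) = (1701 - 1035573)/((24 + 762) + 2837270) = -1033872/(786 + 2837270) = -1033872/2838056 = -1033872*1/2838056 = -129234/354757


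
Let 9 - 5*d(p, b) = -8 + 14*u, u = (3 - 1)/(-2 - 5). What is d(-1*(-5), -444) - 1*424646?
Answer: -2123209/5 ≈ -4.2464e+5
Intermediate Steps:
u = -2/7 (u = 2/(-7) = 2*(-⅐) = -2/7 ≈ -0.28571)
d(p, b) = 21/5 (d(p, b) = 9/5 - (-8 + 14*(-2/7))/5 = 9/5 - (-8 - 4)/5 = 9/5 - ⅕*(-12) = 9/5 + 12/5 = 21/5)
d(-1*(-5), -444) - 1*424646 = 21/5 - 1*424646 = 21/5 - 424646 = -2123209/5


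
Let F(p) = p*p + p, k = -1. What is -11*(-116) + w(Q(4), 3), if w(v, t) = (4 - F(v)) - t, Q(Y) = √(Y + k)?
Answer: 1274 - √3 ≈ 1272.3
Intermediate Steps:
F(p) = p + p² (F(p) = p² + p = p + p²)
Q(Y) = √(-1 + Y) (Q(Y) = √(Y - 1) = √(-1 + Y))
w(v, t) = 4 - t - v*(1 + v) (w(v, t) = (4 - v*(1 + v)) - t = 4 - t - v*(1 + v))
-11*(-116) + w(Q(4), 3) = -11*(-116) + (4 - 1*3 - √(-1 + 4)*(1 + √(-1 + 4))) = 1276 + (4 - 3 - √3*(1 + √3)) = 1276 + (1 - √3*(1 + √3)) = 1277 - √3*(1 + √3)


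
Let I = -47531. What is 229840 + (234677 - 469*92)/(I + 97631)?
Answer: 3838391843/16700 ≈ 2.2984e+5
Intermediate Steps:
229840 + (234677 - 469*92)/(I + 97631) = 229840 + (234677 - 469*92)/(-47531 + 97631) = 229840 + (234677 - 43148)/50100 = 229840 + 191529*(1/50100) = 229840 + 63843/16700 = 3838391843/16700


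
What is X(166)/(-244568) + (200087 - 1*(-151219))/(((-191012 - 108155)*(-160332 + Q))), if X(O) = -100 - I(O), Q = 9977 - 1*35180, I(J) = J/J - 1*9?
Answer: 399543363/1044550555510 ≈ 0.00038250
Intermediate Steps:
I(J) = -8 (I(J) = 1 - 9 = -8)
Q = -25203 (Q = 9977 - 35180 = -25203)
X(O) = -92 (X(O) = -100 - 1*(-8) = -100 + 8 = -92)
X(166)/(-244568) + (200087 - 1*(-151219))/(((-191012 - 108155)*(-160332 + Q))) = -92/(-244568) + (200087 - 1*(-151219))/(((-191012 - 108155)*(-160332 - 25203))) = -92*(-1/244568) + (200087 + 151219)/((-299167*(-185535))) = 23/61142 + 351306/55505949345 = 23/61142 + 351306*(1/55505949345) = 23/61142 + 39034/6167327705 = 399543363/1044550555510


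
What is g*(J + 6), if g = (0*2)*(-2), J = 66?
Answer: 0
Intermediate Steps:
g = 0 (g = 0*(-2) = 0)
g*(J + 6) = 0*(66 + 6) = 0*72 = 0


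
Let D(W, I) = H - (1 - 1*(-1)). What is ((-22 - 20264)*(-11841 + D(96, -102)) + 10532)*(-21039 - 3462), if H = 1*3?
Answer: -5885061110772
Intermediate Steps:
H = 3
D(W, I) = 1 (D(W, I) = 3 - (1 - 1*(-1)) = 3 - (1 + 1) = 3 - 1*2 = 3 - 2 = 1)
((-22 - 20264)*(-11841 + D(96, -102)) + 10532)*(-21039 - 3462) = ((-22 - 20264)*(-11841 + 1) + 10532)*(-21039 - 3462) = (-20286*(-11840) + 10532)*(-24501) = (240186240 + 10532)*(-24501) = 240196772*(-24501) = -5885061110772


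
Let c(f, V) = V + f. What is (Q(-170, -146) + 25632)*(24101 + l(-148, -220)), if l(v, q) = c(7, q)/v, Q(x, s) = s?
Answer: 45456332623/74 ≈ 6.1428e+8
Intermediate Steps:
l(v, q) = (7 + q)/v (l(v, q) = (q + 7)/v = (7 + q)/v)
(Q(-170, -146) + 25632)*(24101 + l(-148, -220)) = (-146 + 25632)*(24101 + (7 - 220)/(-148)) = 25486*(24101 - 1/148*(-213)) = 25486*(24101 + 213/148) = 25486*(3567161/148) = 45456332623/74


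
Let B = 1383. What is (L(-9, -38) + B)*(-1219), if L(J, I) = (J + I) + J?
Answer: -1617613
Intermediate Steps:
L(J, I) = I + 2*J (L(J, I) = (I + J) + J = I + 2*J)
(L(-9, -38) + B)*(-1219) = ((-38 + 2*(-9)) + 1383)*(-1219) = ((-38 - 18) + 1383)*(-1219) = (-56 + 1383)*(-1219) = 1327*(-1219) = -1617613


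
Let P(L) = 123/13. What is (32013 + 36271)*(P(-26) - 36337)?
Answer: -32247665272/13 ≈ -2.4806e+9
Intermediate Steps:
P(L) = 123/13 (P(L) = 123*(1/13) = 123/13)
(32013 + 36271)*(P(-26) - 36337) = (32013 + 36271)*(123/13 - 36337) = 68284*(-472258/13) = -32247665272/13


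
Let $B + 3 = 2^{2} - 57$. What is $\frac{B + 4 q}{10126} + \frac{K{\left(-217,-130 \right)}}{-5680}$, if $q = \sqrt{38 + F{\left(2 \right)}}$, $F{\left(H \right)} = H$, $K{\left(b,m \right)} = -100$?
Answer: $\frac{17363}{1437892} + \frac{4 \sqrt{10}}{5063} \approx 0.014574$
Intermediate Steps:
$q = 2 \sqrt{10}$ ($q = \sqrt{38 + 2} = \sqrt{40} = 2 \sqrt{10} \approx 6.3246$)
$B = -56$ ($B = -3 + \left(2^{2} - 57\right) = -3 + \left(4 - 57\right) = -3 - 53 = -56$)
$\frac{B + 4 q}{10126} + \frac{K{\left(-217,-130 \right)}}{-5680} = \frac{-56 + 4 \cdot 2 \sqrt{10}}{10126} - \frac{100}{-5680} = \left(-56 + 8 \sqrt{10}\right) \frac{1}{10126} - - \frac{5}{284} = \left(- \frac{28}{5063} + \frac{4 \sqrt{10}}{5063}\right) + \frac{5}{284} = \frac{17363}{1437892} + \frac{4 \sqrt{10}}{5063}$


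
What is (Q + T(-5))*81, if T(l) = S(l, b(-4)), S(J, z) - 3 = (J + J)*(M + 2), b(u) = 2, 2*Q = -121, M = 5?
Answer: -20655/2 ≈ -10328.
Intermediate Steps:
Q = -121/2 (Q = (1/2)*(-121) = -121/2 ≈ -60.500)
S(J, z) = 3 + 14*J (S(J, z) = 3 + (J + J)*(5 + 2) = 3 + (2*J)*7 = 3 + 14*J)
T(l) = 3 + 14*l
(Q + T(-5))*81 = (-121/2 + (3 + 14*(-5)))*81 = (-121/2 + (3 - 70))*81 = (-121/2 - 67)*81 = -255/2*81 = -20655/2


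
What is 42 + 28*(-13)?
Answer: -322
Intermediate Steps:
42 + 28*(-13) = 42 - 364 = -322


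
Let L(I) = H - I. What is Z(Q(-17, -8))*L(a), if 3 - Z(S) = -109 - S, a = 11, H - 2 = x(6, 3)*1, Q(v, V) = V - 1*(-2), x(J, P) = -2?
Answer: -1166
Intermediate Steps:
Q(v, V) = 2 + V (Q(v, V) = V + 2 = 2 + V)
H = 0 (H = 2 - 2*1 = 2 - 2 = 0)
L(I) = -I (L(I) = 0 - I = -I)
Z(S) = 112 + S (Z(S) = 3 - (-109 - S) = 3 + (109 + S) = 112 + S)
Z(Q(-17, -8))*L(a) = (112 + (2 - 8))*(-1*11) = (112 - 6)*(-11) = 106*(-11) = -1166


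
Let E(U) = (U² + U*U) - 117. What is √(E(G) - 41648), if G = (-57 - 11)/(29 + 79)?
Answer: I*√30446107/27 ≈ 204.36*I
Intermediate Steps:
G = -17/27 (G = -68/108 = -68*1/108 = -17/27 ≈ -0.62963)
E(U) = -117 + 2*U² (E(U) = (U² + U²) - 117 = 2*U² - 117 = -117 + 2*U²)
√(E(G) - 41648) = √((-117 + 2*(-17/27)²) - 41648) = √((-117 + 2*(289/729)) - 41648) = √((-117 + 578/729) - 41648) = √(-84715/729 - 41648) = √(-30446107/729) = I*√30446107/27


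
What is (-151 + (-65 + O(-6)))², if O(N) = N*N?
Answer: 32400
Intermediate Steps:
O(N) = N²
(-151 + (-65 + O(-6)))² = (-151 + (-65 + (-6)²))² = (-151 + (-65 + 36))² = (-151 - 29)² = (-180)² = 32400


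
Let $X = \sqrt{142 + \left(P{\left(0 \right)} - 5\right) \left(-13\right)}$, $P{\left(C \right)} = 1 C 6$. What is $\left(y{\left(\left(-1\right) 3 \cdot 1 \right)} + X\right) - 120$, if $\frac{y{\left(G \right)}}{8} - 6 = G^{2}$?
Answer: $3 \sqrt{23} \approx 14.387$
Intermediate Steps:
$P{\left(C \right)} = 6 C$ ($P{\left(C \right)} = C 6 = 6 C$)
$y{\left(G \right)} = 48 + 8 G^{2}$
$X = 3 \sqrt{23}$ ($X = \sqrt{142 + \left(6 \cdot 0 - 5\right) \left(-13\right)} = \sqrt{142 + \left(0 - 5\right) \left(-13\right)} = \sqrt{142 - -65} = \sqrt{142 + 65} = \sqrt{207} = 3 \sqrt{23} \approx 14.387$)
$\left(y{\left(\left(-1\right) 3 \cdot 1 \right)} + X\right) - 120 = \left(\left(48 + 8 \left(\left(-1\right) 3 \cdot 1\right)^{2}\right) + 3 \sqrt{23}\right) - 120 = \left(\left(48 + 8 \left(\left(-3\right) 1\right)^{2}\right) + 3 \sqrt{23}\right) - 120 = \left(\left(48 + 8 \left(-3\right)^{2}\right) + 3 \sqrt{23}\right) - 120 = \left(\left(48 + 8 \cdot 9\right) + 3 \sqrt{23}\right) - 120 = \left(\left(48 + 72\right) + 3 \sqrt{23}\right) - 120 = \left(120 + 3 \sqrt{23}\right) - 120 = 3 \sqrt{23}$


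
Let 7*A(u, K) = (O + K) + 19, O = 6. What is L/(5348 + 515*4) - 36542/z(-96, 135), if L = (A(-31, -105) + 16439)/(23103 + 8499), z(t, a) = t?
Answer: 623784735067/1638753312 ≈ 380.65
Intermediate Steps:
A(u, K) = 25/7 + K/7 (A(u, K) = ((6 + K) + 19)/7 = (25 + K)/7 = 25/7 + K/7)
L = 38331/73738 (L = ((25/7 + (1/7)*(-105)) + 16439)/(23103 + 8499) = ((25/7 - 15) + 16439)/31602 = (-80/7 + 16439)*(1/31602) = (114993/7)*(1/31602) = 38331/73738 ≈ 0.51983)
L/(5348 + 515*4) - 36542/z(-96, 135) = 38331/(73738*(5348 + 515*4)) - 36542/(-96) = 38331/(73738*(5348 + 2060)) - 36542*(-1/96) = (38331/73738)/7408 + 18271/48 = (38331/73738)*(1/7408) + 18271/48 = 38331/546251104 + 18271/48 = 623784735067/1638753312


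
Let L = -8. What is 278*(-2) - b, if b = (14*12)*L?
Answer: 788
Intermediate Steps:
b = -1344 (b = (14*12)*(-8) = 168*(-8) = -1344)
278*(-2) - b = 278*(-2) - 1*(-1344) = -556 + 1344 = 788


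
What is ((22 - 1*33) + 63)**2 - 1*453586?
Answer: -450882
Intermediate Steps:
((22 - 1*33) + 63)**2 - 1*453586 = ((22 - 33) + 63)**2 - 453586 = (-11 + 63)**2 - 453586 = 52**2 - 453586 = 2704 - 453586 = -450882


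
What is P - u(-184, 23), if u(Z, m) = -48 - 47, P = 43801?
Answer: 43896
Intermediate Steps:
u(Z, m) = -95
P - u(-184, 23) = 43801 - 1*(-95) = 43801 + 95 = 43896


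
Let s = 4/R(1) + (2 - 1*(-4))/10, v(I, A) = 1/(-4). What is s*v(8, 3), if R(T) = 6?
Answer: -19/60 ≈ -0.31667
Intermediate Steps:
v(I, A) = -¼
s = 19/15 (s = 4/6 + (2 - 1*(-4))/10 = 4*(⅙) + (2 + 4)*(⅒) = ⅔ + 6*(⅒) = ⅔ + ⅗ = 19/15 ≈ 1.2667)
s*v(8, 3) = (19/15)*(-¼) = -19/60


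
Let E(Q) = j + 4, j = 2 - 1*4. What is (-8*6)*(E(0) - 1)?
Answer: -48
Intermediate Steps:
j = -2 (j = 2 - 4 = -2)
E(Q) = 2 (E(Q) = -2 + 4 = 2)
(-8*6)*(E(0) - 1) = (-8*6)*(2 - 1) = -48*1 = -48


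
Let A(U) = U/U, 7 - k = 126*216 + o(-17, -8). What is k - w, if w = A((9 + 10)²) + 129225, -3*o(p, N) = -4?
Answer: -469309/3 ≈ -1.5644e+5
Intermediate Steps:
o(p, N) = 4/3 (o(p, N) = -⅓*(-4) = 4/3)
k = -81631/3 (k = 7 - (126*216 + 4/3) = 7 - (27216 + 4/3) = 7 - 1*81652/3 = 7 - 81652/3 = -81631/3 ≈ -27210.)
A(U) = 1
w = 129226 (w = 1 + 129225 = 129226)
k - w = -81631/3 - 1*129226 = -81631/3 - 129226 = -469309/3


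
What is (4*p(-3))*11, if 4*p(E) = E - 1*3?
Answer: -66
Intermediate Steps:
p(E) = -¾ + E/4 (p(E) = (E - 1*3)/4 = (E - 3)/4 = (-3 + E)/4 = -¾ + E/4)
(4*p(-3))*11 = (4*(-¾ + (¼)*(-3)))*11 = (4*(-¾ - ¾))*11 = (4*(-3/2))*11 = -6*11 = -66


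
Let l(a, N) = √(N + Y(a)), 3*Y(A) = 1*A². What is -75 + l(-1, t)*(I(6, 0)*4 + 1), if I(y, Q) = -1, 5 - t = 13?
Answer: -75 - I*√69 ≈ -75.0 - 8.3066*I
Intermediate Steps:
t = -8 (t = 5 - 1*13 = 5 - 13 = -8)
Y(A) = A²/3 (Y(A) = (1*A²)/3 = A²/3)
l(a, N) = √(N + a²/3)
-75 + l(-1, t)*(I(6, 0)*4 + 1) = -75 + (√(3*(-1)² + 9*(-8))/3)*(-1*4 + 1) = -75 + (√(3*1 - 72)/3)*(-4 + 1) = -75 + (√(3 - 72)/3)*(-3) = -75 + (√(-69)/3)*(-3) = -75 + ((I*√69)/3)*(-3) = -75 + (I*√69/3)*(-3) = -75 - I*√69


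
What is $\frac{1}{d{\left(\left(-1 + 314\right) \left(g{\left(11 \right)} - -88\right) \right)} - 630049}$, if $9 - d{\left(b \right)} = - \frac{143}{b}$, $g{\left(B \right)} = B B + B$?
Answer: $- \frac{6260}{3944050387} \approx -1.5872 \cdot 10^{-6}$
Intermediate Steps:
$g{\left(B \right)} = B + B^{2}$ ($g{\left(B \right)} = B^{2} + B = B + B^{2}$)
$d{\left(b \right)} = 9 + \frac{143}{b}$ ($d{\left(b \right)} = 9 - - \frac{143}{b} = 9 + \frac{143}{b}$)
$\frac{1}{d{\left(\left(-1 + 314\right) \left(g{\left(11 \right)} - -88\right) \right)} - 630049} = \frac{1}{\left(9 + \frac{143}{\left(-1 + 314\right) \left(11 \left(1 + 11\right) - -88\right)}\right) - 630049} = \frac{1}{\left(9 + \frac{143}{313 \left(11 \cdot 12 + 88\right)}\right) - 630049} = \frac{1}{\left(9 + \frac{143}{313 \left(132 + 88\right)}\right) - 630049} = \frac{1}{\left(9 + \frac{143}{313 \cdot 220}\right) - 630049} = \frac{1}{\left(9 + \frac{143}{68860}\right) - 630049} = \frac{1}{\left(9 + 143 \cdot \frac{1}{68860}\right) - 630049} = \frac{1}{\left(9 + \frac{13}{6260}\right) - 630049} = \frac{1}{\frac{56353}{6260} - 630049} = \frac{1}{- \frac{3944050387}{6260}} = - \frac{6260}{3944050387}$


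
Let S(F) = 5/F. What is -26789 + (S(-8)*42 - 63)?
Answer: -107513/4 ≈ -26878.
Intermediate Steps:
-26789 + (S(-8)*42 - 63) = -26789 + ((5/(-8))*42 - 63) = -26789 + ((5*(-⅛))*42 - 63) = -26789 + (-5/8*42 - 63) = -26789 + (-105/4 - 63) = -26789 - 357/4 = -107513/4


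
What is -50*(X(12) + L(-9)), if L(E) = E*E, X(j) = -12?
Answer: -3450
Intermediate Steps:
L(E) = E²
-50*(X(12) + L(-9)) = -50*(-12 + (-9)²) = -50*(-12 + 81) = -50*69 = -3450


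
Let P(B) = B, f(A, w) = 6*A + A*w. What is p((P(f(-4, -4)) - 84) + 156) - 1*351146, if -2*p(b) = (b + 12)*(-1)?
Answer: -351108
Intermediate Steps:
p(b) = 6 + b/2 (p(b) = -(b + 12)*(-1)/2 = -(12 + b)*(-1)/2 = -(-12 - b)/2 = 6 + b/2)
p((P(f(-4, -4)) - 84) + 156) - 1*351146 = (6 + ((-4*(6 - 4) - 84) + 156)/2) - 1*351146 = (6 + ((-4*2 - 84) + 156)/2) - 351146 = (6 + ((-8 - 84) + 156)/2) - 351146 = (6 + (-92 + 156)/2) - 351146 = (6 + (1/2)*64) - 351146 = (6 + 32) - 351146 = 38 - 351146 = -351108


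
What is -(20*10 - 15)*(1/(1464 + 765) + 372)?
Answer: -153399965/2229 ≈ -68820.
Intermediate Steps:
-(20*10 - 15)*(1/(1464 + 765) + 372) = -(200 - 15)*(1/2229 + 372) = -185*(1/2229 + 372) = -185*829189/2229 = -1*153399965/2229 = -153399965/2229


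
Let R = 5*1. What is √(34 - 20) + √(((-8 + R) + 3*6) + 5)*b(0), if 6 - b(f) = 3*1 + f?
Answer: √14 + 6*√5 ≈ 17.158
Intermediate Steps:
b(f) = 3 - f (b(f) = 6 - (3*1 + f) = 6 - (3 + f) = 6 + (-3 - f) = 3 - f)
R = 5
√(34 - 20) + √(((-8 + R) + 3*6) + 5)*b(0) = √(34 - 20) + √(((-8 + 5) + 3*6) + 5)*(3 - 1*0) = √14 + √((-3 + 18) + 5)*(3 + 0) = √14 + √(15 + 5)*3 = √14 + √20*3 = √14 + (2*√5)*3 = √14 + 6*√5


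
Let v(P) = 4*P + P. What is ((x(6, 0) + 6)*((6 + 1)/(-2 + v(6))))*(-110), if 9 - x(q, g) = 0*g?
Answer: -825/2 ≈ -412.50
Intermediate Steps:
x(q, g) = 9 (x(q, g) = 9 - 0*g = 9 - 1*0 = 9 + 0 = 9)
v(P) = 5*P
((x(6, 0) + 6)*((6 + 1)/(-2 + v(6))))*(-110) = ((9 + 6)*((6 + 1)/(-2 + 5*6)))*(-110) = (15*(7/(-2 + 30)))*(-110) = (15*(7/28))*(-110) = (15*(7*(1/28)))*(-110) = (15*(¼))*(-110) = (15/4)*(-110) = -825/2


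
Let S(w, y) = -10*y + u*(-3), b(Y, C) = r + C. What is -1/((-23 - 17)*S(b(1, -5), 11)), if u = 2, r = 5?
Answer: -1/4640 ≈ -0.00021552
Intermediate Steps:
b(Y, C) = 5 + C
S(w, y) = -6 - 10*y (S(w, y) = -10*y + 2*(-3) = -10*y - 6 = -6 - 10*y)
-1/((-23 - 17)*S(b(1, -5), 11)) = -1/((-23 - 17)*(-6 - 10*11)) = -1/((-40*(-6 - 110))) = -1/((-40*(-116))) = -1/4640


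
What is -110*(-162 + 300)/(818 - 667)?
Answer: -15180/151 ≈ -100.53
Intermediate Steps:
-110*(-162 + 300)/(818 - 667) = -15180/151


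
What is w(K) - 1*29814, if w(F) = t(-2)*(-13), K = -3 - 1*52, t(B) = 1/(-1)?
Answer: -29801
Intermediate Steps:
t(B) = -1 (t(B) = 1*(-1) = -1)
K = -55 (K = -3 - 52 = -55)
w(F) = 13 (w(F) = -1*(-13) = 13)
w(K) - 1*29814 = 13 - 1*29814 = 13 - 29814 = -29801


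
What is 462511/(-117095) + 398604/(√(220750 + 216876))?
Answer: -462511/117095 + 199302*√437626/218813 ≈ 598.60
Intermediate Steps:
462511/(-117095) + 398604/(√(220750 + 216876)) = 462511*(-1/117095) + 398604/(√437626) = -462511/117095 + 398604*(√437626/437626) = -462511/117095 + 199302*√437626/218813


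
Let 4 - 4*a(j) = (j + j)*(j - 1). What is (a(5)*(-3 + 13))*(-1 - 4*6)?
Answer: 2250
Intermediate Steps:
a(j) = 1 - j*(-1 + j)/2 (a(j) = 1 - (j + j)*(j - 1)/4 = 1 - 2*j*(-1 + j)/4 = 1 - j*(-1 + j)/2)
(a(5)*(-3 + 13))*(-1 - 4*6) = ((1 + (½)*5 - ½*5²)*(-3 + 13))*(-1 - 4*6) = ((1 + 5/2 - ½*25)*10)*(-1 - 24) = ((1 + 5/2 - 25/2)*10)*(-25) = -9*10*(-25) = -90*(-25) = 2250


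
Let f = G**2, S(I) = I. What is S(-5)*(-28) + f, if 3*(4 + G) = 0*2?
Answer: 156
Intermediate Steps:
G = -4 (G = -4 + (0*2)/3 = -4 + (1/3)*0 = -4 + 0 = -4)
f = 16 (f = (-4)**2 = 16)
S(-5)*(-28) + f = -5*(-28) + 16 = 140 + 16 = 156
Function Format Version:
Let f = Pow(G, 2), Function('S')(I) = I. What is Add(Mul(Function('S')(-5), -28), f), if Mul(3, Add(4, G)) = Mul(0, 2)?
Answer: 156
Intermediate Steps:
G = -4 (G = Add(-4, Mul(Rational(1, 3), Mul(0, 2))) = Add(-4, Mul(Rational(1, 3), 0)) = Add(-4, 0) = -4)
f = 16 (f = Pow(-4, 2) = 16)
Add(Mul(Function('S')(-5), -28), f) = Add(Mul(-5, -28), 16) = Add(140, 16) = 156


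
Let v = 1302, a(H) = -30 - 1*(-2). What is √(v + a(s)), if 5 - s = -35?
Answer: 7*√26 ≈ 35.693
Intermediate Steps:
s = 40 (s = 5 - 1*(-35) = 5 + 35 = 40)
a(H) = -28 (a(H) = -30 + 2 = -28)
√(v + a(s)) = √(1302 - 28) = √1274 = 7*√26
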